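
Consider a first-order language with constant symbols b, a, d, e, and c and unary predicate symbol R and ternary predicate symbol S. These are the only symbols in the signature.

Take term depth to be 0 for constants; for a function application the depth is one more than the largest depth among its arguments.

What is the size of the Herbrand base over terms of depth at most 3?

130

First count ground terms of depth ≤ 3.
With no function symbols every ground term is a constant, so there are exactly 5 ground terms at every depth bound.
N_0 = 5
N_1 = 5
N_2 = 5
N_3 = 5
Explicitly: b, a, d, e, c.
So |H| = 5.
Each predicate of arity r yields |H|^r ground atoms (one per choice of an r-tuple from H):
  R: 5;  S: 5^3 = 125
Total ground atoms: 5 + 125 = 130.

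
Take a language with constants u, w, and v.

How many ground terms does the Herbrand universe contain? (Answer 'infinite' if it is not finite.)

3

There are no function symbols, so every ground term is one of the 3 constants.
The Herbrand universe is {u, w, v}, which is finite with 3 elements.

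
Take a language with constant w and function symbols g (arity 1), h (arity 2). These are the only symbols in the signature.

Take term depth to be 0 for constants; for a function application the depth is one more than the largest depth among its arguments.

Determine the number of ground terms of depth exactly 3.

170

Count level by level. With function symbols g/1, h/2, the terms of depth ≤ k are the 1 constant together with each function applied to depth-≤(k−1) tuples, so N_k = 1 + N_{k-1} + N_{k-1}^2.
N_0 = 1
N_1 = 1 + 1 + 1^2 = 3
N_2 = 1 + 3 + 3^2 = 13
N_3 = 1 + 13 + 13^2 = 183
Terms of depth exactly 3: N_3 − N_2 = 183 − 13 = 170.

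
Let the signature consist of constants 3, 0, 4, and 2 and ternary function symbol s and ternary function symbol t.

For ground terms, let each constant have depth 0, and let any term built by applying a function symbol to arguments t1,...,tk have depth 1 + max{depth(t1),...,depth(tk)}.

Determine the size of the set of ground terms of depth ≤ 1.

Count level by level. With function symbols s/3, t/3, the terms of depth ≤ k are the 4 constants together with each function applied to depth-≤(k−1) tuples, so N_k = 4 + N_{k-1}^3 + N_{k-1}^3.
N_0 = 4
N_1 = 4 + 4^3 + 4^3 = 132

132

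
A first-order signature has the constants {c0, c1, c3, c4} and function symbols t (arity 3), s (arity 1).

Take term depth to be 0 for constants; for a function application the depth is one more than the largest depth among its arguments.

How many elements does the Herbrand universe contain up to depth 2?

373324

Write N_k for the number of ground terms of depth ≤ k. A term of depth ≤ k is either a constant or a function symbol applied to arguments of depth ≤ k−1, so N_k = 4 + N_{k-1}^3 + N_{k-1}.
N_0 = 4
N_1 = 4 + 4^3 + 4 = 72
N_2 = 4 + 72^3 + 72 = 373324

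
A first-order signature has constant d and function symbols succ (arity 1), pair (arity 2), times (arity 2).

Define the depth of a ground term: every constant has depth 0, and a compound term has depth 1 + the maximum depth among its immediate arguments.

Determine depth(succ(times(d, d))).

2

depth(times(d, d)) = 1 + max(0, 0) = 1
depth(succ(times(d, d))) = 1 + depth(times(d, d)) = 1 + 1 = 2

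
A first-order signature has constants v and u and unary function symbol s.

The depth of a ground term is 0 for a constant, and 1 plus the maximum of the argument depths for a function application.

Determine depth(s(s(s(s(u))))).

depth(s(u)) = 1 + depth(u) = 1 + 0 = 1
depth(s(s(u))) = 1 + depth(s(u)) = 1 + 1 = 2
depth(s(s(s(u)))) = 1 + depth(s(s(u))) = 1 + 2 = 3
depth(s(s(s(s(u))))) = 1 + depth(s(s(s(u)))) = 1 + 3 = 4

4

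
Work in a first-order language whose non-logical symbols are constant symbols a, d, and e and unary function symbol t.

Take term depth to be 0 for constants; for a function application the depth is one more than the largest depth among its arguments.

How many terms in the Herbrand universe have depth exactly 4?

If N_k denotes the number of depth-≤k ground terms, the 3 constants give N_0 = 3, and each function symbol of arity r contributes N_{k-1}^r new terms at level k: N_k = 3 + N_{k-1}.
N_0 = 3
N_1 = 3 + 3 = 6
N_2 = 3 + 6 = 9
N_3 = 3 + 9 = 12
N_4 = 3 + 12 = 15
Terms of depth exactly 4: N_4 − N_3 = 15 − 12 = 3.

3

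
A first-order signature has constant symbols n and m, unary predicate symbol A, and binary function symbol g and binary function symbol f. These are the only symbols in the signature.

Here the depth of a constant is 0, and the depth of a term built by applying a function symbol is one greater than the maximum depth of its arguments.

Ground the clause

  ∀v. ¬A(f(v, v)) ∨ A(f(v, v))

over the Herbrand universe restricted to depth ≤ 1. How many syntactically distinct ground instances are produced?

10

Ground terms of depth ≤ 1:
  Let N_k count ground terms of depth at most k. Each non-constant term of depth ≤ k is some function symbol applied to depth-≤(k−1) arguments, giving N_k = 2 + N_{k-1}^2 + N_{k-1}^2.
  N_0 = 2
  N_1 = 2 + 2^2 + 2^2 = 10
  Explicitly: n, m, g(n, n), g(n, m), g(m, n), g(m, m), f(n, n), f(n, m), f(m, n), f(m, m).
So there are 10 ground terms available for substitution.
There is 1 variable to instantiate (v),  occurring in at least one literal, so different choices give different ground instances.
Number of ground instances = 10.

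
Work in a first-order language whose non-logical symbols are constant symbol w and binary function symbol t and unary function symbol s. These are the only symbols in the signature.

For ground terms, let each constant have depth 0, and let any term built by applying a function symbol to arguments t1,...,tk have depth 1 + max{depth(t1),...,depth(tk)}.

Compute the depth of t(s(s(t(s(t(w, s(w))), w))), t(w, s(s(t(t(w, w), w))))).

depth(s(w)) = 1 + depth(w) = 1 + 0 = 1
depth(t(w, s(w))) = 1 + max(0, 1) = 2
depth(s(t(w, s(w)))) = 1 + depth(t(w, s(w))) = 1 + 2 = 3
depth(t(s(t(w, s(w))), w)) = 1 + max(3, 0) = 4
depth(s(t(s(t(w, s(w))), w))) = 1 + depth(t(s(t(w, s(w))), w)) = 1 + 4 = 5
depth(s(s(t(s(t(w, s(w))), w)))) = 1 + depth(s(t(s(t(w, s(w))), w))) = 1 + 5 = 6
depth(t(w, w)) = 1 + max(0, 0) = 1
depth(t(t(w, w), w)) = 1 + max(1, 0) = 2
depth(s(t(t(w, w), w))) = 1 + depth(t(t(w, w), w)) = 1 + 2 = 3
depth(s(s(t(t(w, w), w)))) = 1 + depth(s(t(t(w, w), w))) = 1 + 3 = 4
depth(t(w, s(s(t(t(w, w), w))))) = 1 + max(0, 4) = 5
depth(t(s(s(t(s(t(w, s(w))), w))), t(w, s(s(t(t(w, w), w)))))) = 1 + max(6, 5) = 7

7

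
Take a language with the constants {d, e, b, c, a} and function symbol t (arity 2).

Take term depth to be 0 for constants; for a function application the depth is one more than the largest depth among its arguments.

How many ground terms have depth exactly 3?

If N_k denotes the number of depth-≤k ground terms, the 5 constants give N_0 = 5, and each function symbol of arity r contributes N_{k-1}^r new terms at level k: N_k = 5 + N_{k-1}^2.
N_0 = 5
N_1 = 5 + 5^2 = 30
N_2 = 5 + 30^2 = 905
N_3 = 5 + 905^2 = 819030
Terms of depth exactly 3: N_3 − N_2 = 819030 − 905 = 818125.

818125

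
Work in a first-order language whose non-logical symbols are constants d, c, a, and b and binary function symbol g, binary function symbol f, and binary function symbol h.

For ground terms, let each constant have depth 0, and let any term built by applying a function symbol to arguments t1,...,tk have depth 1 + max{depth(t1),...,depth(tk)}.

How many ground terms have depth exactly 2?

8064

Let N_k count ground terms of depth at most k. Each non-constant term of depth ≤ k is some function symbol applied to depth-≤(k−1) arguments, giving N_k = 4 + N_{k-1}^2 + N_{k-1}^2 + N_{k-1}^2.
N_0 = 4
N_1 = 4 + 4^2 + 4^2 + 4^2 = 52
N_2 = 4 + 52^2 + 52^2 + 52^2 = 8116
Terms of depth exactly 2: N_2 − N_1 = 8116 − 52 = 8064.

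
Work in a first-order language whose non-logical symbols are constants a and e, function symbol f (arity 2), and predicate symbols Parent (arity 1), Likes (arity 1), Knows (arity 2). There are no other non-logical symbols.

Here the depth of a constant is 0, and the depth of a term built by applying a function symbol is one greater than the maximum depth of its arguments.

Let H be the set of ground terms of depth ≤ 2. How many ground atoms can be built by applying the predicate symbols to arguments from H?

1520

First count ground terms of depth ≤ 2.
If N_k denotes the number of depth-≤k ground terms, the 2 constants give N_0 = 2, and each function symbol of arity r contributes N_{k-1}^r new terms at level k: N_k = 2 + N_{k-1}^2.
N_0 = 2
N_1 = 2 + 2^2 = 6
N_2 = 2 + 6^2 = 38
So |H| = 38.
Ground atoms are formed by filling each argument slot of a predicate with a term from H, so an r-ary predicate gives |H|^r atoms:
  Parent: 38;  Likes: 38;  Knows: 38^2 = 1444
Total ground atoms: 38 + 38 + 1444 = 1520.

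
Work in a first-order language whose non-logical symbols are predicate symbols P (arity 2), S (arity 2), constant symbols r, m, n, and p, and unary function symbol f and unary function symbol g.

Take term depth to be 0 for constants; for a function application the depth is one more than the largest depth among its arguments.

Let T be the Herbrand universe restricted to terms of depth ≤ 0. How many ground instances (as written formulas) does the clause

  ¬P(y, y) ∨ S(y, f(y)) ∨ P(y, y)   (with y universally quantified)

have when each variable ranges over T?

Ground terms of depth ≤ 0:
  Write N_k for the number of ground terms of depth ≤ k. A term of depth ≤ k is either a constant or a function symbol applied to arguments of depth ≤ k−1, so N_k = 4 + N_{k-1} + N_{k-1}.
  N_0 = 4
So there are 4 ground terms available for substitution.
There is 1 variable to instantiate (y),  occurring in at least one literal, so different choices give different ground instances.
Number of ground instances = 4.

4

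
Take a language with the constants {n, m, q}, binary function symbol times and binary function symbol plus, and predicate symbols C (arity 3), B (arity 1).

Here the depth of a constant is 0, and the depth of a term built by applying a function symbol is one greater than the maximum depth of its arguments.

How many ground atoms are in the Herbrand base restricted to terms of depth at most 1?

First count ground terms of depth ≤ 1.
If N_k denotes the number of depth-≤k ground terms, the 3 constants give N_0 = 3, and each function symbol of arity r contributes N_{k-1}^r new terms at level k: N_k = 3 + N_{k-1}^2 + N_{k-1}^2.
N_0 = 3
N_1 = 3 + 3^2 + 3^2 = 21
So |H| = 21.
For each predicate symbol, the number of ground atoms is |H| raised to its arity; summing:
  C: 21^3 = 9261;  B: 21
Total ground atoms: 9261 + 21 = 9282.

9282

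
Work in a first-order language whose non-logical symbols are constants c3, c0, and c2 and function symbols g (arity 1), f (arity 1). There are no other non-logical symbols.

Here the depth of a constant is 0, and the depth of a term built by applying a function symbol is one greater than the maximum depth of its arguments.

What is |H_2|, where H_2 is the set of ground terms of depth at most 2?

Write N_k for the number of ground terms of depth ≤ k. A term of depth ≤ k is either a constant or a function symbol applied to arguments of depth ≤ k−1, so N_k = 3 + N_{k-1} + N_{k-1}.
N_0 = 3
N_1 = 3 + 3 + 3 = 9
N_2 = 3 + 9 + 9 = 21

21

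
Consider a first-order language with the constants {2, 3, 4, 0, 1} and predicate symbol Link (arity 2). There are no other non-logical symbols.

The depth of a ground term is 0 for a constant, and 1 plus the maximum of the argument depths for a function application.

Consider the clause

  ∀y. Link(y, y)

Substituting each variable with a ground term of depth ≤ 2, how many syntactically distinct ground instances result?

5

Ground terms of depth ≤ 2:
  With no function symbols every ground term is a constant, so there are exactly 5 ground terms at every depth bound.
  N_0 = 5
  N_1 = 5
  N_2 = 5
  Explicitly: 2, 3, 4, 0, 1.
So there are 5 ground terms available for substitution.
There is 1 variable to instantiate (y),  occurring in at least one literal, so different choices give different ground instances.
Number of ground instances = 5.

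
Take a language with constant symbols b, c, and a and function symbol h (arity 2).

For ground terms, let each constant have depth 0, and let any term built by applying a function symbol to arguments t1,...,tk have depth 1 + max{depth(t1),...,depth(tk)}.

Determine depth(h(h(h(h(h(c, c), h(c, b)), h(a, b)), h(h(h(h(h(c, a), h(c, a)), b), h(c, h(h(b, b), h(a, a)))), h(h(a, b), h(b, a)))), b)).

7

depth(h(c, c)) = 1 + max(0, 0) = 1
depth(h(c, b)) = 1 + max(0, 0) = 1
depth(h(h(c, c), h(c, b))) = 1 + max(1, 1) = 2
depth(h(a, b)) = 1 + max(0, 0) = 1
depth(h(h(h(c, c), h(c, b)), h(a, b))) = 1 + max(2, 1) = 3
depth(h(c, a)) = 1 + max(0, 0) = 1
depth(h(h(c, a), h(c, a))) = 1 + max(1, 1) = 2
depth(h(h(h(c, a), h(c, a)), b)) = 1 + max(2, 0) = 3
depth(h(b, b)) = 1 + max(0, 0) = 1
depth(h(a, a)) = 1 + max(0, 0) = 1
depth(h(h(b, b), h(a, a))) = 1 + max(1, 1) = 2
depth(h(c, h(h(b, b), h(a, a)))) = 1 + max(0, 2) = 3
depth(h(h(h(h(c, a), h(c, a)), b), h(c, h(h(b, b), h(a, a))))) = 1 + max(3, 3) = 4
depth(h(b, a)) = 1 + max(0, 0) = 1
depth(h(h(a, b), h(b, a))) = 1 + max(1, 1) = 2
depth(h(h(h(h(h(c, a), h(c, a)), b), h(c, h(h(b, b), h(a, a)))), h(h(a, b), h(b, a)))) = 1 + max(4, 2) = 5
depth(h(h(h(h(c, c), h(c, b)), h(a, b)), h(h(h(h(h(c, a), h(c, a)), b), h(c, h(h(b, b), h(a, a)))), h(h(a, b), h(b, a))))) = 1 + max(3, 5) = 6
depth(h(h(h(h(h(c, c), h(c, b)), h(a, b)), h(h(h(h(h(c, a), h(c, a)), b), h(c, h(h(b, b), h(a, a)))), h(h(a, b), h(b, a)))), b)) = 1 + max(6, 0) = 7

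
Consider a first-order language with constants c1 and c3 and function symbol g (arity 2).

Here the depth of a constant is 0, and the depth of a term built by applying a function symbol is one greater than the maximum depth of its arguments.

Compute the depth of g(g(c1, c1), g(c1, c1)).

2

depth(g(c1, c1)) = 1 + max(0, 0) = 1
depth(g(g(c1, c1), g(c1, c1))) = 1 + max(1, 1) = 2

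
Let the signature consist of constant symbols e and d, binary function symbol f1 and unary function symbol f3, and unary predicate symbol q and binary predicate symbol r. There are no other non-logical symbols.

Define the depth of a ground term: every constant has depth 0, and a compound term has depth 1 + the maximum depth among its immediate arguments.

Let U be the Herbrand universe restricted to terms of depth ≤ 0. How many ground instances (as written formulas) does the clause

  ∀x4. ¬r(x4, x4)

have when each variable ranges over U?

2

Ground terms of depth ≤ 0:
  Count level by level. With function symbols f1/2, f3/1, the terms of depth ≤ k are the 2 constants together with each function applied to depth-≤(k−1) tuples, so N_k = 2 + N_{k-1}^2 + N_{k-1}.
  N_0 = 2
So there are 2 ground terms available for substitution.
The clause has 1 distinct variable (x4), which appears in the body. In the free term algebra distinct substitutions yield syntactically distinct ground instances.
Number of ground instances = 2.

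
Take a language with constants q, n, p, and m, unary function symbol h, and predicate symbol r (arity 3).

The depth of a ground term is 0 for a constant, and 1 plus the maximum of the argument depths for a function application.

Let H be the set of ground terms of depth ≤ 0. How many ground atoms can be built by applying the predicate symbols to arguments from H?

First count ground terms of depth ≤ 0.
Let N_k count ground terms of depth at most k. Each non-constant term of depth ≤ k is some function symbol applied to depth-≤(k−1) arguments, giving N_k = 4 + N_{k-1}.
N_0 = 4
Explicitly: q, n, p, m.
So |H| = 4.
For each predicate symbol, the number of ground atoms is |H| raised to its arity; summing:
  r: 4^3 = 64
Total ground atoms: 64.

64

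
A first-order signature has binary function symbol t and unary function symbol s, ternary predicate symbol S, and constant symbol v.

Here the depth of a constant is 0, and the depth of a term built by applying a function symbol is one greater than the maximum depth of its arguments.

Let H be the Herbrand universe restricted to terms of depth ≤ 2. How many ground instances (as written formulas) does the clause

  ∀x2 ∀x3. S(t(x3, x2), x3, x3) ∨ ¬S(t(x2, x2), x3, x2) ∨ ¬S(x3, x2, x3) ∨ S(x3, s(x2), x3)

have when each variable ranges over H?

169

Ground terms of depth ≤ 2:
  Let N_k = |{terms of depth ≤ k}|. Then N_0 = 1 and N_k = 1 + N_{k-1}^2 + N_{k-1} for k ≥ 1 (one summand per function symbol, arity giving the exponent).
  N_0 = 1
  N_1 = 1 + 1^2 + 1 = 3
  N_2 = 1 + 3^2 + 3 = 13
So there are 13 ground terms available for substitution.
The clause has 2 distinct variables (x2, x3), each appearing in the body. In the free term algebra distinct substitutions yield syntactically distinct ground instances.
Number of ground instances = 13^2 = 169.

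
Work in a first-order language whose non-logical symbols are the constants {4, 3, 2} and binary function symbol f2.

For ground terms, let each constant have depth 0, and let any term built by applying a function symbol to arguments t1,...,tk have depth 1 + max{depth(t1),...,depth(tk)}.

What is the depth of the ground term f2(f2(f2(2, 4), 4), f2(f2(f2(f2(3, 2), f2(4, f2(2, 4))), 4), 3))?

6

depth(f2(2, 4)) = 1 + max(0, 0) = 1
depth(f2(f2(2, 4), 4)) = 1 + max(1, 0) = 2
depth(f2(3, 2)) = 1 + max(0, 0) = 1
depth(f2(4, f2(2, 4))) = 1 + max(0, 1) = 2
depth(f2(f2(3, 2), f2(4, f2(2, 4)))) = 1 + max(1, 2) = 3
depth(f2(f2(f2(3, 2), f2(4, f2(2, 4))), 4)) = 1 + max(3, 0) = 4
depth(f2(f2(f2(f2(3, 2), f2(4, f2(2, 4))), 4), 3)) = 1 + max(4, 0) = 5
depth(f2(f2(f2(2, 4), 4), f2(f2(f2(f2(3, 2), f2(4, f2(2, 4))), 4), 3))) = 1 + max(2, 5) = 6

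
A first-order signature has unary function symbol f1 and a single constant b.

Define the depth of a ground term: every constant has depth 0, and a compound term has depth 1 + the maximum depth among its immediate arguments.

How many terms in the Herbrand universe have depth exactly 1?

1

Let N_k count ground terms of depth at most k. Each non-constant term of depth ≤ k is some function symbol applied to depth-≤(k−1) arguments, giving N_k = 1 + N_{k-1}.
N_0 = 1
N_1 = 1 + 1 = 2
Terms of depth exactly 1: N_1 − N_0 = 2 − 1 = 1.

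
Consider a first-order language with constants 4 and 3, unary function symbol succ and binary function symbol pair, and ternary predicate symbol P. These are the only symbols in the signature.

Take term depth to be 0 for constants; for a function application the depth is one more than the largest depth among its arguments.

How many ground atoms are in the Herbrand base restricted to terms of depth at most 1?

512

First count ground terms of depth ≤ 1.
Let N_k = |{terms of depth ≤ k}|. Then N_0 = 2 and N_k = 2 + N_{k-1} + N_{k-1}^2 for k ≥ 1 (one summand per function symbol, arity giving the exponent).
N_0 = 2
N_1 = 2 + 2 + 2^2 = 8
So |H| = 8.
Ground atoms are formed by filling each argument slot of a predicate with a term from H, so an r-ary predicate gives |H|^r atoms:
  P: 8^3 = 512
Total ground atoms: 512.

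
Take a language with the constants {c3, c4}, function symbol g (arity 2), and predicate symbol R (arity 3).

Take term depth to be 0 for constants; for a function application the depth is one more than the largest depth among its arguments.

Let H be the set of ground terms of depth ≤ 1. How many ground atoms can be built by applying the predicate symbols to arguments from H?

First count ground terms of depth ≤ 1.
Count level by level. With function symbols g/2, the terms of depth ≤ k are the 2 constants together with each function applied to depth-≤(k−1) tuples, so N_k = 2 + N_{k-1}^2.
N_0 = 2
N_1 = 2 + 2^2 = 6
Explicitly: c3, c4, g(c3, c3), g(c3, c4), g(c4, c3), g(c4, c4).
So |H| = 6.
For each predicate symbol, the number of ground atoms is |H| raised to its arity; summing:
  R: 6^3 = 216
Total ground atoms: 216.

216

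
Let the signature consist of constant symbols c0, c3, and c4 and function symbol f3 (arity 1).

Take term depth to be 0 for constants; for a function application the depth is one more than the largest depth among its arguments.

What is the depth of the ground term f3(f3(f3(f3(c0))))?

depth(f3(c0)) = 1 + depth(c0) = 1 + 0 = 1
depth(f3(f3(c0))) = 1 + depth(f3(c0)) = 1 + 1 = 2
depth(f3(f3(f3(c0)))) = 1 + depth(f3(f3(c0))) = 1 + 2 = 3
depth(f3(f3(f3(f3(c0))))) = 1 + depth(f3(f3(f3(c0)))) = 1 + 3 = 4

4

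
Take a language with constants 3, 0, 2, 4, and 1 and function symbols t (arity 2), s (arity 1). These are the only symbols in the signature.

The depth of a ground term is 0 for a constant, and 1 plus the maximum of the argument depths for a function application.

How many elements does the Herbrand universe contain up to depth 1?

35

If N_k denotes the number of depth-≤k ground terms, the 5 constants give N_0 = 5, and each function symbol of arity r contributes N_{k-1}^r new terms at level k: N_k = 5 + N_{k-1}^2 + N_{k-1}.
N_0 = 5
N_1 = 5 + 5^2 + 5 = 35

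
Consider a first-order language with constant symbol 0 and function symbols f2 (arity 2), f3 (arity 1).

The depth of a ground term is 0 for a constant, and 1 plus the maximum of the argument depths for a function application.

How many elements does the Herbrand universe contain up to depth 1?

3

If N_k denotes the number of depth-≤k ground terms, the 1 constant gives N_0 = 1, and each function symbol of arity r contributes N_{k-1}^r new terms at level k: N_k = 1 + N_{k-1}^2 + N_{k-1}.
N_0 = 1
N_1 = 1 + 1^2 + 1 = 3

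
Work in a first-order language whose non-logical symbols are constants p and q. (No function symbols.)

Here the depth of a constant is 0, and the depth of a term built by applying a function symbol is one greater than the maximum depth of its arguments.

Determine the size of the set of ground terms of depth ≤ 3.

2

With no function symbols every ground term is a constant, so there are exactly 2 ground terms at every depth bound.
N_0 = 2
N_1 = 2
N_2 = 2
N_3 = 2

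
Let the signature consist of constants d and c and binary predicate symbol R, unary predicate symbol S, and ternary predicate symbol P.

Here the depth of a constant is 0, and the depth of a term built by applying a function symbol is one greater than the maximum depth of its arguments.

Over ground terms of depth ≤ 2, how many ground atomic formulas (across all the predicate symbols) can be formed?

First count ground terms of depth ≤ 2.
With no function symbols every ground term is a constant, so there are exactly 2 ground terms at every depth bound.
N_0 = 2
N_1 = 2
N_2 = 2
So |H| = 2.
A ground atom is a predicate applied to a tuple of terms from H, so the count is the sum over predicates of |H|^arity:
  R: 2^2 = 4;  S: 2;  P: 2^3 = 8
Total ground atoms: 4 + 2 + 8 = 14.

14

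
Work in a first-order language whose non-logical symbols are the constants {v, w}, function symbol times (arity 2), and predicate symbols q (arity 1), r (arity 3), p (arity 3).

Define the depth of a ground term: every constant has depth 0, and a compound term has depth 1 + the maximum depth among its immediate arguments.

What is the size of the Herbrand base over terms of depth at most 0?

First count ground terms of depth ≤ 0.
Count level by level. With function symbols times/2, the terms of depth ≤ k are the 2 constants together with each function applied to depth-≤(k−1) tuples, so N_k = 2 + N_{k-1}^2.
N_0 = 2
Explicitly: v, w.
So |H| = 2.
Each predicate of arity r yields |H|^r ground atoms (one per choice of an r-tuple from H):
  q: 2;  r: 2^3 = 8;  p: 2^3 = 8
Total ground atoms: 2 + 8 + 8 = 18.

18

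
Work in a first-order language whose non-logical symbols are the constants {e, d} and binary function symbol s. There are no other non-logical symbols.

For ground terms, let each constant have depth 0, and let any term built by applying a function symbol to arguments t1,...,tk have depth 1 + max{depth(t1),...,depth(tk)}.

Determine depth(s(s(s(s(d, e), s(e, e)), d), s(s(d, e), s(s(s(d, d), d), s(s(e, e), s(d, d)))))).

5

depth(s(d, e)) = 1 + max(0, 0) = 1
depth(s(e, e)) = 1 + max(0, 0) = 1
depth(s(s(d, e), s(e, e))) = 1 + max(1, 1) = 2
depth(s(s(s(d, e), s(e, e)), d)) = 1 + max(2, 0) = 3
depth(s(d, d)) = 1 + max(0, 0) = 1
depth(s(s(d, d), d)) = 1 + max(1, 0) = 2
depth(s(s(e, e), s(d, d))) = 1 + max(1, 1) = 2
depth(s(s(s(d, d), d), s(s(e, e), s(d, d)))) = 1 + max(2, 2) = 3
depth(s(s(d, e), s(s(s(d, d), d), s(s(e, e), s(d, d))))) = 1 + max(1, 3) = 4
depth(s(s(s(s(d, e), s(e, e)), d), s(s(d, e), s(s(s(d, d), d), s(s(e, e), s(d, d)))))) = 1 + max(3, 4) = 5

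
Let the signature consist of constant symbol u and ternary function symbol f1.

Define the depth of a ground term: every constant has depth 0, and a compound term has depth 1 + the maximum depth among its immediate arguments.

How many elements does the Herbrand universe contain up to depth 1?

Write N_k for the number of ground terms of depth ≤ k. A term of depth ≤ k is either a constant or a function symbol applied to arguments of depth ≤ k−1, so N_k = 1 + N_{k-1}^3.
N_0 = 1
N_1 = 1 + 1^3 = 2
Explicitly: u, f1(u, u, u).

2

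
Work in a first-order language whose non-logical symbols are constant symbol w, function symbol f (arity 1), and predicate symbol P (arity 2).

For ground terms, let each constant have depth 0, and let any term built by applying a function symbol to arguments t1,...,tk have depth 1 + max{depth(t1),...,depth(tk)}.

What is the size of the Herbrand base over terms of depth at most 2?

9

First count ground terms of depth ≤ 2.
Count level by level. With function symbols f/1, the terms of depth ≤ k are the 1 constant together with each function applied to depth-≤(k−1) tuples, so N_k = 1 + N_{k-1}.
N_0 = 1
N_1 = 1 + 1 = 2
N_2 = 1 + 2 = 3
Explicitly: w, f(w), f(f(w)).
So |H| = 3.
Each predicate of arity r yields |H|^r ground atoms (one per choice of an r-tuple from H):
  P: 3^2 = 9
Total ground atoms: 9.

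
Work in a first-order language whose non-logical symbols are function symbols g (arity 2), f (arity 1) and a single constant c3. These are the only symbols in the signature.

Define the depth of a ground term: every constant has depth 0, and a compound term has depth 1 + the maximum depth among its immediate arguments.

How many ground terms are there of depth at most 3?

Let N_k = |{terms of depth ≤ k}|. Then N_0 = 1 and N_k = 1 + N_{k-1}^2 + N_{k-1} for k ≥ 1 (one summand per function symbol, arity giving the exponent).
N_0 = 1
N_1 = 1 + 1^2 + 1 = 3
N_2 = 1 + 3^2 + 3 = 13
N_3 = 1 + 13^2 + 13 = 183

183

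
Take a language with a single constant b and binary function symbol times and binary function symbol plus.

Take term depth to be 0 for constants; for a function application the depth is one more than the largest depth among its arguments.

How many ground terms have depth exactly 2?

16

Let N_k count ground terms of depth at most k. Each non-constant term of depth ≤ k is some function symbol applied to depth-≤(k−1) arguments, giving N_k = 1 + N_{k-1}^2 + N_{k-1}^2.
N_0 = 1
N_1 = 1 + 1^2 + 1^2 = 3
N_2 = 1 + 3^2 + 3^2 = 19
Terms of depth exactly 2: N_2 − N_1 = 19 − 3 = 16.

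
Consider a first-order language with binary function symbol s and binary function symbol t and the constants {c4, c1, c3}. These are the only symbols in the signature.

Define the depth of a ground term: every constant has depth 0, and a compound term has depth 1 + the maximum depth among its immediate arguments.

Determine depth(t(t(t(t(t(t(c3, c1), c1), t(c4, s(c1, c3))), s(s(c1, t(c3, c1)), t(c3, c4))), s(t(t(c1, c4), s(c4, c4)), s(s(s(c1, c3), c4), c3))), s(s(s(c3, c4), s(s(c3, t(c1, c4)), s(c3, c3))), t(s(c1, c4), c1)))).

6

depth(t(c3, c1)) = 1 + max(0, 0) = 1
depth(t(t(c3, c1), c1)) = 1 + max(1, 0) = 2
depth(s(c1, c3)) = 1 + max(0, 0) = 1
depth(t(c4, s(c1, c3))) = 1 + max(0, 1) = 2
depth(t(t(t(c3, c1), c1), t(c4, s(c1, c3)))) = 1 + max(2, 2) = 3
depth(s(c1, t(c3, c1))) = 1 + max(0, 1) = 2
depth(t(c3, c4)) = 1 + max(0, 0) = 1
depth(s(s(c1, t(c3, c1)), t(c3, c4))) = 1 + max(2, 1) = 3
depth(t(t(t(t(c3, c1), c1), t(c4, s(c1, c3))), s(s(c1, t(c3, c1)), t(c3, c4)))) = 1 + max(3, 3) = 4
depth(t(c1, c4)) = 1 + max(0, 0) = 1
depth(s(c4, c4)) = 1 + max(0, 0) = 1
depth(t(t(c1, c4), s(c4, c4))) = 1 + max(1, 1) = 2
depth(s(s(c1, c3), c4)) = 1 + max(1, 0) = 2
depth(s(s(s(c1, c3), c4), c3)) = 1 + max(2, 0) = 3
depth(s(t(t(c1, c4), s(c4, c4)), s(s(s(c1, c3), c4), c3))) = 1 + max(2, 3) = 4
depth(t(t(t(t(t(c3, c1), c1), t(c4, s(c1, c3))), s(s(c1, t(c3, c1)), t(c3, c4))), s(t(t(c1, c4), s(c4, c4)), s(s(s(c1, c3), c4), c3)))) = 1 + max(4, 4) = 5
depth(s(c3, c4)) = 1 + max(0, 0) = 1
depth(s(c3, t(c1, c4))) = 1 + max(0, 1) = 2
depth(s(c3, c3)) = 1 + max(0, 0) = 1
depth(s(s(c3, t(c1, c4)), s(c3, c3))) = 1 + max(2, 1) = 3
depth(s(s(c3, c4), s(s(c3, t(c1, c4)), s(c3, c3)))) = 1 + max(1, 3) = 4
depth(s(c1, c4)) = 1 + max(0, 0) = 1
depth(t(s(c1, c4), c1)) = 1 + max(1, 0) = 2
depth(s(s(s(c3, c4), s(s(c3, t(c1, c4)), s(c3, c3))), t(s(c1, c4), c1))) = 1 + max(4, 2) = 5
depth(t(t(t(t(t(t(c3, c1), c1), t(c4, s(c1, c3))), s(s(c1, t(c3, c1)), t(c3, c4))), s(t(t(c1, c4), s(c4, c4)), s(s(s(c1, c3), c4), c3))), s(s(s(c3, c4), s(s(c3, t(c1, c4)), s(c3, c3))), t(s(c1, c4), c1)))) = 1 + max(5, 5) = 6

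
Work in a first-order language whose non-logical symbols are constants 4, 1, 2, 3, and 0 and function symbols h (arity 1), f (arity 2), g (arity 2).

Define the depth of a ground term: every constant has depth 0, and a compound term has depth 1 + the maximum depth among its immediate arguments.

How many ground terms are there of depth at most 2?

If N_k denotes the number of depth-≤k ground terms, the 5 constants give N_0 = 5, and each function symbol of arity r contributes N_{k-1}^r new terms at level k: N_k = 5 + N_{k-1} + N_{k-1}^2 + N_{k-1}^2.
N_0 = 5
N_1 = 5 + 5 + 5^2 + 5^2 = 60
N_2 = 5 + 60 + 60^2 + 60^2 = 7265

7265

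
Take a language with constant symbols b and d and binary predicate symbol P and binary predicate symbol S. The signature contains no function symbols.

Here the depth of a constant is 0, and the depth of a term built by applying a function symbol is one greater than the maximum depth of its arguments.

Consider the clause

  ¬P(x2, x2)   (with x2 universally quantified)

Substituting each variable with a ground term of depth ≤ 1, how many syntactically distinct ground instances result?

Ground terms of depth ≤ 1:
  With no function symbols every ground term is a constant, so there are exactly 2 ground terms at every depth bound.
  N_0 = 2
  N_1 = 2
So there are 2 ground terms available for substitution.
The variable x2 ranges independently over the available ground terms, and distinct assignments produce distinct instances.
Number of ground instances = 2.

2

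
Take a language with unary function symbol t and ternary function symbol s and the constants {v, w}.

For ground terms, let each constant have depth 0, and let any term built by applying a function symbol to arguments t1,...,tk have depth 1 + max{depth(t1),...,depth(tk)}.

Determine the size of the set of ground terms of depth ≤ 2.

1742

Let N_k count ground terms of depth at most k. Each non-constant term of depth ≤ k is some function symbol applied to depth-≤(k−1) arguments, giving N_k = 2 + N_{k-1} + N_{k-1}^3.
N_0 = 2
N_1 = 2 + 2 + 2^3 = 12
N_2 = 2 + 12 + 12^3 = 1742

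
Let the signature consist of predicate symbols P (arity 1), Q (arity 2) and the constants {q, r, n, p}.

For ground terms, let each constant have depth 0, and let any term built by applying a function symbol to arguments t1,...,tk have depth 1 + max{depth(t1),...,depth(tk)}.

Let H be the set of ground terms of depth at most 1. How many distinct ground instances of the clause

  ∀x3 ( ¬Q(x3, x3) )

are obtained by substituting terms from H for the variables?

4

Ground terms of depth ≤ 1:
  With no function symbols every ground term is a constant, so there are exactly 4 ground terms at every depth bound.
  N_0 = 4
  N_1 = 4
  Explicitly: q, r, n, p.
So there are 4 ground terms available for substitution.
The variable x3 ranges independently over the available ground terms, and distinct assignments produce distinct instances.
Number of ground instances = 4.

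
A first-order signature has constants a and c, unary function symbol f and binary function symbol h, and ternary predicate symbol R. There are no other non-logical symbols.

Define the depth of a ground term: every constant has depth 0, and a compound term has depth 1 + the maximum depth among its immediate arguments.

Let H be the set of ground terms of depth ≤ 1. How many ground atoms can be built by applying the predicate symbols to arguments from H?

First count ground terms of depth ≤ 1.
Let N_k count ground terms of depth at most k. Each non-constant term of depth ≤ k is some function symbol applied to depth-≤(k−1) arguments, giving N_k = 2 + N_{k-1} + N_{k-1}^2.
N_0 = 2
N_1 = 2 + 2 + 2^2 = 8
So |H| = 8.
For each predicate symbol, the number of ground atoms is |H| raised to its arity; summing:
  R: 8^3 = 512
Total ground atoms: 512.

512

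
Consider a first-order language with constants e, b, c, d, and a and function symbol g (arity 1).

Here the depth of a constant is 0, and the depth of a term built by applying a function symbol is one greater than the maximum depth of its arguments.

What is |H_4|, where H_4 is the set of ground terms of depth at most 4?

25

If N_k denotes the number of depth-≤k ground terms, the 5 constants give N_0 = 5, and each function symbol of arity r contributes N_{k-1}^r new terms at level k: N_k = 5 + N_{k-1}.
N_0 = 5
N_1 = 5 + 5 = 10
N_2 = 5 + 10 = 15
N_3 = 5 + 15 = 20
N_4 = 5 + 20 = 25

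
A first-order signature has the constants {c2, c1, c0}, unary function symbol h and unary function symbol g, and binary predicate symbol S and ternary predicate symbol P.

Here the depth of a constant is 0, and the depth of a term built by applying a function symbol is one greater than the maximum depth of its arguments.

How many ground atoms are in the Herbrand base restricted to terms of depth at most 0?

36

First count ground terms of depth ≤ 0.
Let N_k count ground terms of depth at most k. Each non-constant term of depth ≤ k is some function symbol applied to depth-≤(k−1) arguments, giving N_k = 3 + N_{k-1} + N_{k-1}.
N_0 = 3
Explicitly: c2, c1, c0.
So |H| = 3.
Each predicate of arity r yields |H|^r ground atoms (one per choice of an r-tuple from H):
  S: 3^2 = 9;  P: 3^3 = 27
Total ground atoms: 9 + 27 = 36.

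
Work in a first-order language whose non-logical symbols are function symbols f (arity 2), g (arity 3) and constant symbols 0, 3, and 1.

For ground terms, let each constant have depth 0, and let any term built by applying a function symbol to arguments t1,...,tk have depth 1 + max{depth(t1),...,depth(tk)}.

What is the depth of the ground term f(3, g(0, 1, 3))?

depth(g(0, 1, 3)) = 1 + max(0, 0, 0) = 1
depth(f(3, g(0, 1, 3))) = 1 + max(0, 1) = 2

2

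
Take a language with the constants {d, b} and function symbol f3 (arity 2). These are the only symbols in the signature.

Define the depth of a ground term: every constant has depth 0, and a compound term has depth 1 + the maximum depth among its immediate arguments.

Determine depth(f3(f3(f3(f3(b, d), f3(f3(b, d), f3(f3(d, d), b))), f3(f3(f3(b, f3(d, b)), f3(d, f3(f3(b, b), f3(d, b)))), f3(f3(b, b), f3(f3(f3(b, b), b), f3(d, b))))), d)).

7

depth(f3(b, d)) = 1 + max(0, 0) = 1
depth(f3(d, d)) = 1 + max(0, 0) = 1
depth(f3(f3(d, d), b)) = 1 + max(1, 0) = 2
depth(f3(f3(b, d), f3(f3(d, d), b))) = 1 + max(1, 2) = 3
depth(f3(f3(b, d), f3(f3(b, d), f3(f3(d, d), b)))) = 1 + max(1, 3) = 4
depth(f3(d, b)) = 1 + max(0, 0) = 1
depth(f3(b, f3(d, b))) = 1 + max(0, 1) = 2
depth(f3(b, b)) = 1 + max(0, 0) = 1
depth(f3(f3(b, b), f3(d, b))) = 1 + max(1, 1) = 2
depth(f3(d, f3(f3(b, b), f3(d, b)))) = 1 + max(0, 2) = 3
depth(f3(f3(b, f3(d, b)), f3(d, f3(f3(b, b), f3(d, b))))) = 1 + max(2, 3) = 4
depth(f3(f3(b, b), b)) = 1 + max(1, 0) = 2
depth(f3(f3(f3(b, b), b), f3(d, b))) = 1 + max(2, 1) = 3
depth(f3(f3(b, b), f3(f3(f3(b, b), b), f3(d, b)))) = 1 + max(1, 3) = 4
depth(f3(f3(f3(b, f3(d, b)), f3(d, f3(f3(b, b), f3(d, b)))), f3(f3(b, b), f3(f3(f3(b, b), b), f3(d, b))))) = 1 + max(4, 4) = 5
depth(f3(f3(f3(b, d), f3(f3(b, d), f3(f3(d, d), b))), f3(f3(f3(b, f3(d, b)), f3(d, f3(f3(b, b), f3(d, b)))), f3(f3(b, b), f3(f3(f3(b, b), b), f3(d, b)))))) = 1 + max(4, 5) = 6
depth(f3(f3(f3(f3(b, d), f3(f3(b, d), f3(f3(d, d), b))), f3(f3(f3(b, f3(d, b)), f3(d, f3(f3(b, b), f3(d, b)))), f3(f3(b, b), f3(f3(f3(b, b), b), f3(d, b))))), d)) = 1 + max(6, 0) = 7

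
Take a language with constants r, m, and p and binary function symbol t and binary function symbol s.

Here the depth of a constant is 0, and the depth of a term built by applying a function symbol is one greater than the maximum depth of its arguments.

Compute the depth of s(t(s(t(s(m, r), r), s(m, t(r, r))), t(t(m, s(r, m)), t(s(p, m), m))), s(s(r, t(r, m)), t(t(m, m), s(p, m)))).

5

depth(s(m, r)) = 1 + max(0, 0) = 1
depth(t(s(m, r), r)) = 1 + max(1, 0) = 2
depth(t(r, r)) = 1 + max(0, 0) = 1
depth(s(m, t(r, r))) = 1 + max(0, 1) = 2
depth(s(t(s(m, r), r), s(m, t(r, r)))) = 1 + max(2, 2) = 3
depth(s(r, m)) = 1 + max(0, 0) = 1
depth(t(m, s(r, m))) = 1 + max(0, 1) = 2
depth(s(p, m)) = 1 + max(0, 0) = 1
depth(t(s(p, m), m)) = 1 + max(1, 0) = 2
depth(t(t(m, s(r, m)), t(s(p, m), m))) = 1 + max(2, 2) = 3
depth(t(s(t(s(m, r), r), s(m, t(r, r))), t(t(m, s(r, m)), t(s(p, m), m)))) = 1 + max(3, 3) = 4
depth(t(r, m)) = 1 + max(0, 0) = 1
depth(s(r, t(r, m))) = 1 + max(0, 1) = 2
depth(t(m, m)) = 1 + max(0, 0) = 1
depth(t(t(m, m), s(p, m))) = 1 + max(1, 1) = 2
depth(s(s(r, t(r, m)), t(t(m, m), s(p, m)))) = 1 + max(2, 2) = 3
depth(s(t(s(t(s(m, r), r), s(m, t(r, r))), t(t(m, s(r, m)), t(s(p, m), m))), s(s(r, t(r, m)), t(t(m, m), s(p, m))))) = 1 + max(4, 3) = 5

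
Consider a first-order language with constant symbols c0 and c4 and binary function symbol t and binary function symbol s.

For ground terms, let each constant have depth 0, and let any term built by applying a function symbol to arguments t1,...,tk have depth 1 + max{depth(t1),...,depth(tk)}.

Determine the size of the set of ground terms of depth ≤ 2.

202

Let N_k count ground terms of depth at most k. Each non-constant term of depth ≤ k is some function symbol applied to depth-≤(k−1) arguments, giving N_k = 2 + N_{k-1}^2 + N_{k-1}^2.
N_0 = 2
N_1 = 2 + 2^2 + 2^2 = 10
N_2 = 2 + 10^2 + 10^2 = 202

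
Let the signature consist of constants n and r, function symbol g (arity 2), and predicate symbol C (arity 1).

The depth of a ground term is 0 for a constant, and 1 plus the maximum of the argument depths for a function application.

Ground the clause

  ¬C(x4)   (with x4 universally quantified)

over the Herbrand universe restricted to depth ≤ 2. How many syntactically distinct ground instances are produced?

38

Ground terms of depth ≤ 2:
  If N_k denotes the number of depth-≤k ground terms, the 2 constants give N_0 = 2, and each function symbol of arity r contributes N_{k-1}^r new terms at level k: N_k = 2 + N_{k-1}^2.
  N_0 = 2
  N_1 = 2 + 2^2 = 6
  N_2 = 2 + 6^2 = 38
So there are 38 ground terms available for substitution.
There is 1 variable to instantiate (x4),  occurring in at least one literal, so different choices give different ground instances.
Number of ground instances = 38.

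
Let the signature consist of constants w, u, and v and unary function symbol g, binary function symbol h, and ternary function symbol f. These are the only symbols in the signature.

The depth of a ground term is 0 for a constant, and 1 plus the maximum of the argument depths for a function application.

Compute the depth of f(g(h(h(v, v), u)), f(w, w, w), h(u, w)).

4

depth(h(v, v)) = 1 + max(0, 0) = 1
depth(h(h(v, v), u)) = 1 + max(1, 0) = 2
depth(g(h(h(v, v), u))) = 1 + depth(h(h(v, v), u)) = 1 + 2 = 3
depth(f(w, w, w)) = 1 + max(0, 0, 0) = 1
depth(h(u, w)) = 1 + max(0, 0) = 1
depth(f(g(h(h(v, v), u)), f(w, w, w), h(u, w))) = 1 + max(3, 1, 1) = 4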